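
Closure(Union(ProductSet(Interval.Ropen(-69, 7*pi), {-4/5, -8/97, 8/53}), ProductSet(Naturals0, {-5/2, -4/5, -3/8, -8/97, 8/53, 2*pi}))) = Union(ProductSet(Interval(-69, 7*pi), {-4/5, -8/97, 8/53}), ProductSet(Naturals0, {-5/2, -4/5, -3/8, -8/97, 8/53, 2*pi}))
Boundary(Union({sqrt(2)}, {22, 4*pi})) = {22, sqrt(2), 4*pi}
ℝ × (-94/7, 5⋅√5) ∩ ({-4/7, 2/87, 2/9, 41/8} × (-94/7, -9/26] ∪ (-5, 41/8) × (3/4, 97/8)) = ({-4/7, 2/87, 2/9, 41/8} × (-94/7, -9/26]) ∪ ((-5, 41/8) × (3/4, 5⋅√5))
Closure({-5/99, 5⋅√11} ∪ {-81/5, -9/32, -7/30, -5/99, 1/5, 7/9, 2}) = {-81/5, -9/32, -7/30, -5/99, 1/5, 7/9, 2, 5⋅√11}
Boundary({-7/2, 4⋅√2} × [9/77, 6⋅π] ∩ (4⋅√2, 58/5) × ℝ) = ∅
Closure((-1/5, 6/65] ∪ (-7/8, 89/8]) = [-7/8, 89/8]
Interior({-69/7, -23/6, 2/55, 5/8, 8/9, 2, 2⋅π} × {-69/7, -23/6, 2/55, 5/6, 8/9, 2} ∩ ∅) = ∅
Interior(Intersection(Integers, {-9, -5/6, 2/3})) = EmptySet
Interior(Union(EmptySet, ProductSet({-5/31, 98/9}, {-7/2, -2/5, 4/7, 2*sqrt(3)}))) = EmptySet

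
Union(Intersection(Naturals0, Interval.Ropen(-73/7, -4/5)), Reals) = Reals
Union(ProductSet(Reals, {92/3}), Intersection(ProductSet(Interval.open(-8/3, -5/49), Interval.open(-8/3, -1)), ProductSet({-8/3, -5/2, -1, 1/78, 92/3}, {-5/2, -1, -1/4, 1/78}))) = Union(ProductSet({-5/2, -1}, {-5/2}), ProductSet(Reals, {92/3}))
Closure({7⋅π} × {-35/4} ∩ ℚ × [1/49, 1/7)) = ∅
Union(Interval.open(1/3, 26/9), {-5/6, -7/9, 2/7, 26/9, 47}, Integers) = Union({-5/6, -7/9, 2/7}, Integers, Interval.Lopen(1/3, 26/9))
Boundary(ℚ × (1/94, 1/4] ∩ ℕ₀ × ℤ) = ∅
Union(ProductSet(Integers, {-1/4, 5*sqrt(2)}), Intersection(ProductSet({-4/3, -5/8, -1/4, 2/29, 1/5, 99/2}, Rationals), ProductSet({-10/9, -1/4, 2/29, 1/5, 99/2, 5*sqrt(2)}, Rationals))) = Union(ProductSet({-1/4, 2/29, 1/5, 99/2}, Rationals), ProductSet(Integers, {-1/4, 5*sqrt(2)}))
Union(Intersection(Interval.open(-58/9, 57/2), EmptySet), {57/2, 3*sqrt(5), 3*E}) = {57/2, 3*sqrt(5), 3*E}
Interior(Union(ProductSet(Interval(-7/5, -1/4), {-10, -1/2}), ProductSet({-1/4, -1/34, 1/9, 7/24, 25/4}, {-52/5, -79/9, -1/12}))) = EmptySet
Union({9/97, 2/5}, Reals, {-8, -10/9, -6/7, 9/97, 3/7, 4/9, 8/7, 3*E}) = Reals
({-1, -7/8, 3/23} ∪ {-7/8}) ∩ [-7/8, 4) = {-7/8, 3/23}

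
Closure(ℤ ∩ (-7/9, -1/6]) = ∅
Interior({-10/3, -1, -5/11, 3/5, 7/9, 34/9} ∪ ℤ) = ∅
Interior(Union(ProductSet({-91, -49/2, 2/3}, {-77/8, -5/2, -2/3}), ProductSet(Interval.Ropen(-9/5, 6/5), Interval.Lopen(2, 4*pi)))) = ProductSet(Interval.open(-9/5, 6/5), Interval.open(2, 4*pi))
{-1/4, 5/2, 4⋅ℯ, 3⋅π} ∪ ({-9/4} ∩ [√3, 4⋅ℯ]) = {-1/4, 5/2, 4⋅ℯ, 3⋅π}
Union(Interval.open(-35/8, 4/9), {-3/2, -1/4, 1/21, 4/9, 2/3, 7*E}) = Union({2/3, 7*E}, Interval.Lopen(-35/8, 4/9))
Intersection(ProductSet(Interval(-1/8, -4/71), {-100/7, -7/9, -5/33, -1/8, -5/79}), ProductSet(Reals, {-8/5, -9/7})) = EmptySet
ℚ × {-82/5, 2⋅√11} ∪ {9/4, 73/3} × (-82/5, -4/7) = ({9/4, 73/3} × (-82/5, -4/7)) ∪ (ℚ × {-82/5, 2⋅√11})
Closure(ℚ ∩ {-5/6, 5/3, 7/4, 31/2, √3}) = {-5/6, 5/3, 7/4, 31/2}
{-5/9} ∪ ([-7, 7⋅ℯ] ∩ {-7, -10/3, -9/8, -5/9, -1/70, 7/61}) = {-7, -10/3, -9/8, -5/9, -1/70, 7/61}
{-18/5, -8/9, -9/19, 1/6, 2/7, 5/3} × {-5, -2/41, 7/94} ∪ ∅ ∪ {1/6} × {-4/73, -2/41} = ({1/6} × {-4/73, -2/41}) ∪ ({-18/5, -8/9, -9/19, 1/6, 2/7, 5/3} × {-5, -2/41, 7/94})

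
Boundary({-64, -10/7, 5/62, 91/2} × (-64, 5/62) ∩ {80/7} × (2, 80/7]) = ∅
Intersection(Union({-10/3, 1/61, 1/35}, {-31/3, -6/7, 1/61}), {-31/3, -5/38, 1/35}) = {-31/3, 1/35}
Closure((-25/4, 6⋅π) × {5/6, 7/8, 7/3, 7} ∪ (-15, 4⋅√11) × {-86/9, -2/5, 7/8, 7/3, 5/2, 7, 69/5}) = ([-25/4, 6⋅π] × {5/6, 7/8, 7/3, 7}) ∪ ([-15, 4⋅√11] × {-86/9, -2/5, 7/8, 7/3, 5/2, 7, 69/5})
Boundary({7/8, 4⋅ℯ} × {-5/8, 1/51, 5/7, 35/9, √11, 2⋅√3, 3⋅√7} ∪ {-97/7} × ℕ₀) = ({-97/7} × ℕ₀) ∪ ({7/8, 4⋅ℯ} × {-5/8, 1/51, 5/7, 35/9, √11, 2⋅√3, 3⋅√7})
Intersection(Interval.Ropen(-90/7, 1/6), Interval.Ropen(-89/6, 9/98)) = Interval.Ropen(-90/7, 9/98)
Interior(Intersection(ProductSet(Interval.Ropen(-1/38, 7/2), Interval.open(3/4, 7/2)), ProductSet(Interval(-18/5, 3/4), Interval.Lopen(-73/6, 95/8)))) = ProductSet(Interval.open(-1/38, 3/4), Interval.open(3/4, 7/2))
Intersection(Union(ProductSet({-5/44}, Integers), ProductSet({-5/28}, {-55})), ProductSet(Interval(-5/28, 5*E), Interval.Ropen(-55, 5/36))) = Union(ProductSet({-5/28}, {-55}), ProductSet({-5/44}, Range(-55, 1, 1)))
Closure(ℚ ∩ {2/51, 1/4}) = {2/51, 1/4}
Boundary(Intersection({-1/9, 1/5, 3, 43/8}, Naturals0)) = {3}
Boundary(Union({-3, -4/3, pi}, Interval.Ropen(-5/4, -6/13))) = {-3, -4/3, -5/4, -6/13, pi}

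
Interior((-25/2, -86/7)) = (-25/2, -86/7)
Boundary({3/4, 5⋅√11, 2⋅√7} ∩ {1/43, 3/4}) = {3/4}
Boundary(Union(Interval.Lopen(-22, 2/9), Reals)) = EmptySet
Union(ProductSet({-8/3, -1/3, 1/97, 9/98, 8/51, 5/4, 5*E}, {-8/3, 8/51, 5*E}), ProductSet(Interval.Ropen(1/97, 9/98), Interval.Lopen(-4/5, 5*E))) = Union(ProductSet({-8/3, -1/3, 1/97, 9/98, 8/51, 5/4, 5*E}, {-8/3, 8/51, 5*E}), ProductSet(Interval.Ropen(1/97, 9/98), Interval.Lopen(-4/5, 5*E)))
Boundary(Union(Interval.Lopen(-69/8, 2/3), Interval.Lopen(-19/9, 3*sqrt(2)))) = {-69/8, 3*sqrt(2)}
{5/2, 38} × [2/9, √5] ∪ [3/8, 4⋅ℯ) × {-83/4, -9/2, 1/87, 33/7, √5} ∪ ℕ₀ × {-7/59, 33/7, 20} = (ℕ₀ × {-7/59, 33/7, 20}) ∪ ({5/2, 38} × [2/9, √5]) ∪ ([3/8, 4⋅ℯ) × {-83/4, -9/2, 1/87, 33/7, √5})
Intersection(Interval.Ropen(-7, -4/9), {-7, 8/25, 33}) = {-7}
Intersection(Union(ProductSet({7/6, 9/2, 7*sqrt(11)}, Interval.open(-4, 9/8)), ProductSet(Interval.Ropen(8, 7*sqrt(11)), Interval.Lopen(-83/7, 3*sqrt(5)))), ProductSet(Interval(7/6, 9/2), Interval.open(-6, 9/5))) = ProductSet({7/6, 9/2}, Interval.open(-4, 9/8))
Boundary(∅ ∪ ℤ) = ℤ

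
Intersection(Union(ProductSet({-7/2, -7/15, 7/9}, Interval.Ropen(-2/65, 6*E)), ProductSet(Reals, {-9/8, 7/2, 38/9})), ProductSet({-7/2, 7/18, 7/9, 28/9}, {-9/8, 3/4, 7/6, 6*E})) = Union(ProductSet({-7/2, 7/9}, {3/4, 7/6}), ProductSet({-7/2, 7/18, 7/9, 28/9}, {-9/8}))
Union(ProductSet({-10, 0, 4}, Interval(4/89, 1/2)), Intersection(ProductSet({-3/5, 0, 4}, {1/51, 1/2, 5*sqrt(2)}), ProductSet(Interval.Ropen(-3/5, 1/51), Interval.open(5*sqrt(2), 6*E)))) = ProductSet({-10, 0, 4}, Interval(4/89, 1/2))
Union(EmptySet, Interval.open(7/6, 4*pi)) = Interval.open(7/6, 4*pi)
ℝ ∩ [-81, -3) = [-81, -3)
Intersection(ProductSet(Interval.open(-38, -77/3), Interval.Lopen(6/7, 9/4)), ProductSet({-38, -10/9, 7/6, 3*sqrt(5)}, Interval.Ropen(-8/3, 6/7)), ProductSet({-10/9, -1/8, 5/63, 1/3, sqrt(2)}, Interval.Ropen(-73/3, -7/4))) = EmptySet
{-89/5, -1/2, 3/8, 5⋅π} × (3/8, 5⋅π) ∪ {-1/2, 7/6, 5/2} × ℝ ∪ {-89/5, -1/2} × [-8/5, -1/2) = ({-1/2, 7/6, 5/2} × ℝ) ∪ ({-89/5, -1/2} × [-8/5, -1/2)) ∪ ({-89/5, -1/2, 3/8, 5⋅π} × (3/8, 5⋅π))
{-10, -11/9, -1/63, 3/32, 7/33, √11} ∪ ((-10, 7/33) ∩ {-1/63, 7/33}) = {-10, -11/9, -1/63, 3/32, 7/33, √11}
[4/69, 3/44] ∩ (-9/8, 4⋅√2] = [4/69, 3/44]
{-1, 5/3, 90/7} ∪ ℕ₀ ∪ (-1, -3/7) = [-1, -3/7) ∪ ℕ₀ ∪ {5/3, 90/7}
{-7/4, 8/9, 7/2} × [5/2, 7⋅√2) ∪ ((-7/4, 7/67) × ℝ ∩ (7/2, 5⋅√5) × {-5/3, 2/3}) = {-7/4, 8/9, 7/2} × [5/2, 7⋅√2)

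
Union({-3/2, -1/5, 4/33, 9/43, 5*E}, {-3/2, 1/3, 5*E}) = {-3/2, -1/5, 4/33, 9/43, 1/3, 5*E}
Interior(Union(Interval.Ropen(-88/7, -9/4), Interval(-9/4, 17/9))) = Interval.open(-88/7, 17/9)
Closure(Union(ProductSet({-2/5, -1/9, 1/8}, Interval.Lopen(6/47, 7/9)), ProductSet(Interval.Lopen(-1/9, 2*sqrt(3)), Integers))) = Union(ProductSet({-2/5, -1/9, 1/8}, Interval(6/47, 7/9)), ProductSet(Interval(-1/9, 2*sqrt(3)), Integers))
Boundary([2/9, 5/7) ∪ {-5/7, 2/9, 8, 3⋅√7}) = {-5/7, 2/9, 5/7, 8, 3⋅√7}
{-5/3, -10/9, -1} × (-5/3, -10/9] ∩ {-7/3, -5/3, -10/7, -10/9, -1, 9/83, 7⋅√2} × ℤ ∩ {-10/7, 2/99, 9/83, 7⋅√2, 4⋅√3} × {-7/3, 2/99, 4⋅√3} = ∅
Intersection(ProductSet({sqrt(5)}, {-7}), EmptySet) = EmptySet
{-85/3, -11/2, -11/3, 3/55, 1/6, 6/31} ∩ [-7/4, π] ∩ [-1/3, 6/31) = {3/55, 1/6}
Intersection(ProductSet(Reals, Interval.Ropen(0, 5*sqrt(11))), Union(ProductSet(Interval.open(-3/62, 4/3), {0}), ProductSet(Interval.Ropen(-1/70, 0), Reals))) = Union(ProductSet(Interval.open(-3/62, 4/3), {0}), ProductSet(Interval.Ropen(-1/70, 0), Interval.Ropen(0, 5*sqrt(11))))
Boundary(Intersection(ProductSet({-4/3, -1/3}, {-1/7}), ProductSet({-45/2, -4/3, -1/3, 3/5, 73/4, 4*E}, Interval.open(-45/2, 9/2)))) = ProductSet({-4/3, -1/3}, {-1/7})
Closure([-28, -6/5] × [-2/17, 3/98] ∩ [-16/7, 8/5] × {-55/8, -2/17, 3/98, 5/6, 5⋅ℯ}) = [-16/7, -6/5] × {-2/17, 3/98}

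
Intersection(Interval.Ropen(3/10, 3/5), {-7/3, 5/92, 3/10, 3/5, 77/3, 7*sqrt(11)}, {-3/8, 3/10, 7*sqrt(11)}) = {3/10}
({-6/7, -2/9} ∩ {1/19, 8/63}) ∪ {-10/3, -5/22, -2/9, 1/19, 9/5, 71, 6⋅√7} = {-10/3, -5/22, -2/9, 1/19, 9/5, 71, 6⋅√7}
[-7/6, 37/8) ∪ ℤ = ℤ ∪ [-7/6, 37/8)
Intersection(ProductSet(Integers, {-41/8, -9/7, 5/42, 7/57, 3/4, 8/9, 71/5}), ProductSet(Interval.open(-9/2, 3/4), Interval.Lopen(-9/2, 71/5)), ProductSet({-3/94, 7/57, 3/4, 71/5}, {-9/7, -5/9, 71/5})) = EmptySet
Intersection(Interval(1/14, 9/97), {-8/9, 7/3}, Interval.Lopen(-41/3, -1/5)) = EmptySet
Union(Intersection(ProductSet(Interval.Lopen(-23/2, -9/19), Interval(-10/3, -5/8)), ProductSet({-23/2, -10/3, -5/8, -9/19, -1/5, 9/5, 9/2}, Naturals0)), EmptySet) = EmptySet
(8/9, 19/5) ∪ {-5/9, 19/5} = {-5/9} ∪ (8/9, 19/5]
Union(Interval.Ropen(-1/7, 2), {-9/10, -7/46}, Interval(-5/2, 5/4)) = Interval.Ropen(-5/2, 2)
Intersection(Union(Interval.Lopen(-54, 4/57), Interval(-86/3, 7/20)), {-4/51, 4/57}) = {-4/51, 4/57}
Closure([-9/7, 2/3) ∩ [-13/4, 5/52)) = [-9/7, 5/52]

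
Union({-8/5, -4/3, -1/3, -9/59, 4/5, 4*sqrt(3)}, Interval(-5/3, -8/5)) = Union({-4/3, -1/3, -9/59, 4/5, 4*sqrt(3)}, Interval(-5/3, -8/5))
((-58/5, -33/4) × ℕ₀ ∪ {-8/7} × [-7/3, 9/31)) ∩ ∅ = ∅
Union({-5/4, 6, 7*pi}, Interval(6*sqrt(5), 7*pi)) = Union({-5/4, 6}, Interval(6*sqrt(5), 7*pi))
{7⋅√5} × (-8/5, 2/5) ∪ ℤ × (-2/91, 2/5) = (ℤ × (-2/91, 2/5)) ∪ ({7⋅√5} × (-8/5, 2/5))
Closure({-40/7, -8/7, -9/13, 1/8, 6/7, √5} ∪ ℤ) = ℤ ∪ {-40/7, -8/7, -9/13, 1/8, 6/7, √5}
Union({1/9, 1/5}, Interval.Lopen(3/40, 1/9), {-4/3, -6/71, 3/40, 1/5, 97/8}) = Union({-4/3, -6/71, 1/5, 97/8}, Interval(3/40, 1/9))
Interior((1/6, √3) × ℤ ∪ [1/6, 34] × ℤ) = ∅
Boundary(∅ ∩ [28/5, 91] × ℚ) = ∅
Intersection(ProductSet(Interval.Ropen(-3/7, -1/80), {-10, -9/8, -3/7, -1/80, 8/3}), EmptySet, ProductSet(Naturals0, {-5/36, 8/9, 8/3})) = EmptySet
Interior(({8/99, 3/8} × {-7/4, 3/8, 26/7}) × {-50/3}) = ∅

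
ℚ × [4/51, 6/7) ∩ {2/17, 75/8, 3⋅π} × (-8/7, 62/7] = {2/17, 75/8} × [4/51, 6/7)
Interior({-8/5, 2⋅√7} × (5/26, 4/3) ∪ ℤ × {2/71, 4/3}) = ∅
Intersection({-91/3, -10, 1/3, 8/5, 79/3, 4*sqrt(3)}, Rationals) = {-91/3, -10, 1/3, 8/5, 79/3}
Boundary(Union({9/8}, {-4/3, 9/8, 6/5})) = {-4/3, 9/8, 6/5}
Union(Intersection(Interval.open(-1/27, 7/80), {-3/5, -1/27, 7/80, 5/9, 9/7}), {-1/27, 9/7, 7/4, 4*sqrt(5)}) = {-1/27, 9/7, 7/4, 4*sqrt(5)}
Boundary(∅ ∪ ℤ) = ℤ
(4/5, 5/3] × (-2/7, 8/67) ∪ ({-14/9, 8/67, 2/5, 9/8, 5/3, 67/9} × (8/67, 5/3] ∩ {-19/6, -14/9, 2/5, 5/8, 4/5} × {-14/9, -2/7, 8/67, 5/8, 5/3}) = ({-14/9, 2/5} × {5/8, 5/3}) ∪ ((4/5, 5/3] × (-2/7, 8/67))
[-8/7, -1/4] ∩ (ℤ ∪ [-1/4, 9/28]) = {-1} ∪ {-1/4}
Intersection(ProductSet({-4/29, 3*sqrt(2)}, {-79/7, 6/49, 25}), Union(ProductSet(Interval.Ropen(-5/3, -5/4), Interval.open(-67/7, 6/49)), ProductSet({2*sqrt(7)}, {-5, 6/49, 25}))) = EmptySet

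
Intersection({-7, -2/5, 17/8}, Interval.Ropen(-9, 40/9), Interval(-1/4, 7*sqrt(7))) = {17/8}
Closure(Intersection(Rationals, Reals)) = Reals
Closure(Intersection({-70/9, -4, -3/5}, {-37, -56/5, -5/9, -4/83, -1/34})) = EmptySet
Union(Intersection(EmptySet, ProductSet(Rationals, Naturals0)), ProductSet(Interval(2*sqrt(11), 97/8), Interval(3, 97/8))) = ProductSet(Interval(2*sqrt(11), 97/8), Interval(3, 97/8))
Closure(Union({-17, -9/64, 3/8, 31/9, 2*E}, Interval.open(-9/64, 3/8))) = Union({-17, 31/9, 2*E}, Interval(-9/64, 3/8))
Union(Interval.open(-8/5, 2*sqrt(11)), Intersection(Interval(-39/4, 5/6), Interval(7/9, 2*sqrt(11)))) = Interval.open(-8/5, 2*sqrt(11))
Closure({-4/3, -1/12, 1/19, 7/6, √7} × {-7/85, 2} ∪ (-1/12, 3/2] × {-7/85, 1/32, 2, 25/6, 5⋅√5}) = ({-4/3, -1/12, 1/19, 7/6, √7} × {-7/85, 2}) ∪ ([-1/12, 3/2] × {-7/85, 1/32, 2, 25/6, 5⋅√5})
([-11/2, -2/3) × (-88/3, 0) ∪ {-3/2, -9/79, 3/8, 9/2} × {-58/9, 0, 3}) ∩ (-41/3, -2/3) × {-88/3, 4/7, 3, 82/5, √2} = {-3/2} × {3}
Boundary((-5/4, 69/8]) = {-5/4, 69/8}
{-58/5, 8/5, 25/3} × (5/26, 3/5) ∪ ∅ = {-58/5, 8/5, 25/3} × (5/26, 3/5)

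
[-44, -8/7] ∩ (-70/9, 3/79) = (-70/9, -8/7]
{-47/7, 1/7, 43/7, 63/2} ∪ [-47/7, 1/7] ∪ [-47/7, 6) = [-47/7, 6) ∪ {43/7, 63/2}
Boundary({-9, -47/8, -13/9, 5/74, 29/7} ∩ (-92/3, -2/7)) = {-9, -47/8, -13/9}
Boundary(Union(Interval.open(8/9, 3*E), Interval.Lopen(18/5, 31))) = {8/9, 31}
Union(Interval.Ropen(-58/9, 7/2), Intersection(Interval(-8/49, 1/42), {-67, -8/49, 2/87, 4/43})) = Interval.Ropen(-58/9, 7/2)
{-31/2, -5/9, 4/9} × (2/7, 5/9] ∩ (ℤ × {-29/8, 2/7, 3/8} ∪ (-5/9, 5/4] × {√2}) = ∅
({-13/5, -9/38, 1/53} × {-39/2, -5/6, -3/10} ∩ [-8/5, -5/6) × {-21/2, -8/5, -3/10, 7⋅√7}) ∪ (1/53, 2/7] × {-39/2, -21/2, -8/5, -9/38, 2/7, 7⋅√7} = (1/53, 2/7] × {-39/2, -21/2, -8/5, -9/38, 2/7, 7⋅√7}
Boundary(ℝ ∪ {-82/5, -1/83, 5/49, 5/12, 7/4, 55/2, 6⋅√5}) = ∅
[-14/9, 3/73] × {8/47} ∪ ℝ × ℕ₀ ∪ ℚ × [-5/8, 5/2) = (ℝ × ℕ₀) ∪ (ℚ × [-5/8, 5/2)) ∪ ([-14/9, 3/73] × {8/47})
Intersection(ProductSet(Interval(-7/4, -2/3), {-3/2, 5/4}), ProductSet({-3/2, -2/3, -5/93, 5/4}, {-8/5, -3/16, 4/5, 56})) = EmptySet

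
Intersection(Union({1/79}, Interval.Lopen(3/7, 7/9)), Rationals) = Union({1/79}, Intersection(Interval.Lopen(3/7, 7/9), Rationals))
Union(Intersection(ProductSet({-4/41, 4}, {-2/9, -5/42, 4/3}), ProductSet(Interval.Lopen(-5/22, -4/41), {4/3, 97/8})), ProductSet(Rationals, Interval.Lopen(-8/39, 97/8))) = ProductSet(Rationals, Interval.Lopen(-8/39, 97/8))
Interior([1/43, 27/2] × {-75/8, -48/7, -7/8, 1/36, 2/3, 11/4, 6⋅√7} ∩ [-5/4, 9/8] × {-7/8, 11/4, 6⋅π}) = ∅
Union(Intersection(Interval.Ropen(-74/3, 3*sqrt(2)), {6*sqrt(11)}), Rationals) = Rationals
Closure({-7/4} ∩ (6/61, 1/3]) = ∅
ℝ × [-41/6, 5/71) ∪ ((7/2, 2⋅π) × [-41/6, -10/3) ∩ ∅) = ℝ × [-41/6, 5/71)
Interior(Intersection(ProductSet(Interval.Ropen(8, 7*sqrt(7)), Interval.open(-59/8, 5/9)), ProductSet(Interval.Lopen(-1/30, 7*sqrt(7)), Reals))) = ProductSet(Interval.open(8, 7*sqrt(7)), Interval.open(-59/8, 5/9))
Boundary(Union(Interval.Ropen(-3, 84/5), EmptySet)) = {-3, 84/5}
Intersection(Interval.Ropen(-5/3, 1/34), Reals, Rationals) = Intersection(Interval.Ropen(-5/3, 1/34), Rationals)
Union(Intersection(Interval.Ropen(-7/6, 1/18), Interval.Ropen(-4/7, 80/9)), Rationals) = Union(Interval(-4/7, 1/18), Rationals)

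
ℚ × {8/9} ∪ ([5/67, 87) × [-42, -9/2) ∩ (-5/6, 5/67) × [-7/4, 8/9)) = ℚ × {8/9}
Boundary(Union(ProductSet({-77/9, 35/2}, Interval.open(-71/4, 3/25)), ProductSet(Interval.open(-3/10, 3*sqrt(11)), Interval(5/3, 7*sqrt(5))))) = Union(ProductSet({-77/9, 35/2}, Interval(-71/4, 3/25)), ProductSet({-3/10, 3*sqrt(11)}, Interval(5/3, 7*sqrt(5))), ProductSet(Interval(-3/10, 3*sqrt(11)), {5/3, 7*sqrt(5)}))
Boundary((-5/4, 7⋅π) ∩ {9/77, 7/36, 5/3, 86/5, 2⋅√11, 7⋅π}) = {9/77, 7/36, 5/3, 86/5, 2⋅√11}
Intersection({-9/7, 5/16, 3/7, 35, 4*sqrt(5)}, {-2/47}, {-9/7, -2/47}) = EmptySet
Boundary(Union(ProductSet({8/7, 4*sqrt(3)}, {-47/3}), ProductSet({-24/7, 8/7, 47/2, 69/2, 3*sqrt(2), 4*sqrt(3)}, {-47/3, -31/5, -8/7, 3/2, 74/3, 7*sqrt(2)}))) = ProductSet({-24/7, 8/7, 47/2, 69/2, 3*sqrt(2), 4*sqrt(3)}, {-47/3, -31/5, -8/7, 3/2, 74/3, 7*sqrt(2)})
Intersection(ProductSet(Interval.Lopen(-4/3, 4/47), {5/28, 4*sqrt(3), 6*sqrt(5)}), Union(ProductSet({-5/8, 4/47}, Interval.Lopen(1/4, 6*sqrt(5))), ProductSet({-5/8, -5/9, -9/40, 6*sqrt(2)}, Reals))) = Union(ProductSet({-5/8, 4/47}, {4*sqrt(3), 6*sqrt(5)}), ProductSet({-5/8, -5/9, -9/40}, {5/28, 4*sqrt(3), 6*sqrt(5)}))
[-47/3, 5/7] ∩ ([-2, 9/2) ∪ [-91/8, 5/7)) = [-91/8, 5/7]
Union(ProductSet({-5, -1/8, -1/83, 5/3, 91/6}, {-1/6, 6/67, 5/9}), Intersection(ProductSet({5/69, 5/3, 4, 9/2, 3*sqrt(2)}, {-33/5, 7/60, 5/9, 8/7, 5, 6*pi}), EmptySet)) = ProductSet({-5, -1/8, -1/83, 5/3, 91/6}, {-1/6, 6/67, 5/9})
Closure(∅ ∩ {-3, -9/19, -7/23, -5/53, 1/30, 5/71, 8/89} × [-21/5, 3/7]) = ∅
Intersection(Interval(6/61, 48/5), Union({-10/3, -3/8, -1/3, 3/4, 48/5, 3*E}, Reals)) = Interval(6/61, 48/5)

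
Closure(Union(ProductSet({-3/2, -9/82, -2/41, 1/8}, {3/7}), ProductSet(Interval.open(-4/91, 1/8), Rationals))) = Union(ProductSet({-3/2, -9/82, -2/41, 1/8}, {3/7}), ProductSet(Interval(-4/91, 1/8), Reals))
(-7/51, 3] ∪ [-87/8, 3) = [-87/8, 3]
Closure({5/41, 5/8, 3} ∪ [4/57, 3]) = [4/57, 3]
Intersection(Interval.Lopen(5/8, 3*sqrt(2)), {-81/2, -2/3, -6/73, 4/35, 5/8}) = EmptySet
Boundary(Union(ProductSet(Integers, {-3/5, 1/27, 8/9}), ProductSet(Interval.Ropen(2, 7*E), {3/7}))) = Union(ProductSet(Integers, {-3/5, 1/27, 8/9}), ProductSet(Interval(2, 7*E), {3/7}))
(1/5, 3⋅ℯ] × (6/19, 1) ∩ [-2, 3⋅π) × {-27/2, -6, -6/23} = ∅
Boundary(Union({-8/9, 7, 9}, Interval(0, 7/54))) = {-8/9, 0, 7/54, 7, 9}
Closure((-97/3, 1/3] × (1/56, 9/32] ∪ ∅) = ({-97/3, 1/3} × [1/56, 9/32]) ∪ ([-97/3, 1/3] × {1/56, 9/32}) ∪ ((-97/3, 1/3] × (1/56, 9/32])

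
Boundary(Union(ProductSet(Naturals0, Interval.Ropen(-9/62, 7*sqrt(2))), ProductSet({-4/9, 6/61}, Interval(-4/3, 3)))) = Union(ProductSet({-4/9, 6/61}, Interval(-4/3, 3)), ProductSet(Naturals0, Interval(-9/62, 7*sqrt(2))))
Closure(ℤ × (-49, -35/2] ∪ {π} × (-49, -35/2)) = (ℤ ∪ {π}) × [-49, -35/2]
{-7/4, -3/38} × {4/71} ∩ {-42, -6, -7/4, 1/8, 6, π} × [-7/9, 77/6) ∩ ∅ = ∅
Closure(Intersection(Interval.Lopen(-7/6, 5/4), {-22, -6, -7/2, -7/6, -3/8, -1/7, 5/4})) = {-3/8, -1/7, 5/4}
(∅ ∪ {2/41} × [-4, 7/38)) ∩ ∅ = ∅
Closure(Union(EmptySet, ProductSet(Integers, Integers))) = ProductSet(Integers, Integers)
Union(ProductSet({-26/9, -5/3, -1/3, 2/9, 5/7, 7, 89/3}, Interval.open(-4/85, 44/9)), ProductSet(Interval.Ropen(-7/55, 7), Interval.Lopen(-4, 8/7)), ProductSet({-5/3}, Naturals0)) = Union(ProductSet({-5/3}, Naturals0), ProductSet({-26/9, -5/3, -1/3, 2/9, 5/7, 7, 89/3}, Interval.open(-4/85, 44/9)), ProductSet(Interval.Ropen(-7/55, 7), Interval.Lopen(-4, 8/7)))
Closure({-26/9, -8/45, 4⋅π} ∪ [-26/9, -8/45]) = [-26/9, -8/45] ∪ {4⋅π}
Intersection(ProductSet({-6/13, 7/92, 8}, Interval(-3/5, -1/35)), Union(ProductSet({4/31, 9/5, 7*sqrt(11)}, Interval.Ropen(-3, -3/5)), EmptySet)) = EmptySet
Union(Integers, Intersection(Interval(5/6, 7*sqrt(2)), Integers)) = Integers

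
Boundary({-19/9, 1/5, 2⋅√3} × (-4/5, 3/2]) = {-19/9, 1/5, 2⋅√3} × [-4/5, 3/2]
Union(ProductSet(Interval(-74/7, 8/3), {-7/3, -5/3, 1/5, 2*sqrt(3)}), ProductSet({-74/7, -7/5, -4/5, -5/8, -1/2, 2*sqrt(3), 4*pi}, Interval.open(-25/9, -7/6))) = Union(ProductSet({-74/7, -7/5, -4/5, -5/8, -1/2, 2*sqrt(3), 4*pi}, Interval.open(-25/9, -7/6)), ProductSet(Interval(-74/7, 8/3), {-7/3, -5/3, 1/5, 2*sqrt(3)}))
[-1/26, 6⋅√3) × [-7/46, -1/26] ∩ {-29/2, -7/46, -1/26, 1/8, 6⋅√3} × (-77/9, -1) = ∅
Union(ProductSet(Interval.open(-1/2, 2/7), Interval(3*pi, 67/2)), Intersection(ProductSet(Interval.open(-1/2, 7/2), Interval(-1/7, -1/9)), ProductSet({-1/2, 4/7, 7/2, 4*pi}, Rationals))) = Union(ProductSet({4/7}, Intersection(Interval(-1/7, -1/9), Rationals)), ProductSet(Interval.open(-1/2, 2/7), Interval(3*pi, 67/2)))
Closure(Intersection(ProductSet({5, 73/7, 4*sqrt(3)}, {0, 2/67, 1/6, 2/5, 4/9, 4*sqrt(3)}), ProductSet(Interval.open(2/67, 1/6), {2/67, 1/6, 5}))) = EmptySet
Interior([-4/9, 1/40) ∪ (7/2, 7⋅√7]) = (-4/9, 1/40) ∪ (7/2, 7⋅√7)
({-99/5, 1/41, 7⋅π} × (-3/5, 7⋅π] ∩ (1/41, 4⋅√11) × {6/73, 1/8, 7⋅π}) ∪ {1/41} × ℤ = {1/41} × ℤ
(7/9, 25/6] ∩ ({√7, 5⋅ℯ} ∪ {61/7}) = {√7}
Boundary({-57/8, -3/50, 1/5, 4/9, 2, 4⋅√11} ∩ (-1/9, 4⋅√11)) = {-3/50, 1/5, 4/9, 2}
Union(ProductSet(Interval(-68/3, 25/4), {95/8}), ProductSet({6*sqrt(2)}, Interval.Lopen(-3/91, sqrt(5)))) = Union(ProductSet({6*sqrt(2)}, Interval.Lopen(-3/91, sqrt(5))), ProductSet(Interval(-68/3, 25/4), {95/8}))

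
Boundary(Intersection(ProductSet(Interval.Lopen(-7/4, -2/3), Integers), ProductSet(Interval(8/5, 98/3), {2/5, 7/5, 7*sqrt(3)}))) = EmptySet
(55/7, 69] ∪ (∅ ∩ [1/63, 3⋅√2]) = (55/7, 69]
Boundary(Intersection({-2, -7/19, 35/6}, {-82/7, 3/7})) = EmptySet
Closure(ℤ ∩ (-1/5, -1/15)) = ∅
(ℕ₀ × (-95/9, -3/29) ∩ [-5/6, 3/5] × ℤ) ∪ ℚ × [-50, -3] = (ℚ × [-50, -3]) ∪ ({0} × {-10, -9, …, -1})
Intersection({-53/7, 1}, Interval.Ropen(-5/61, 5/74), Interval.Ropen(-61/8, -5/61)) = EmptySet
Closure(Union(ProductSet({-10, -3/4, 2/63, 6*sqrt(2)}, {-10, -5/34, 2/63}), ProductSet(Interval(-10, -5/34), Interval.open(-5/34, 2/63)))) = Union(ProductSet({-10, -3/4, 2/63, 6*sqrt(2)}, {-10, -5/34, 2/63}), ProductSet(Interval(-10, -5/34), Interval(-5/34, 2/63)))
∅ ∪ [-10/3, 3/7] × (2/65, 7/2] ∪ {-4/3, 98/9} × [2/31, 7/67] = ({-4/3, 98/9} × [2/31, 7/67]) ∪ ([-10/3, 3/7] × (2/65, 7/2])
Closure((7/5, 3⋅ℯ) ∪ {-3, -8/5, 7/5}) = {-3, -8/5} ∪ [7/5, 3⋅ℯ]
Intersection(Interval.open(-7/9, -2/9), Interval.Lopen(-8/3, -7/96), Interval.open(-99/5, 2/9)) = Interval.open(-7/9, -2/9)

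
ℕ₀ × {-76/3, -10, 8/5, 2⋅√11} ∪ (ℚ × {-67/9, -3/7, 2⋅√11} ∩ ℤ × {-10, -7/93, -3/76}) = ℕ₀ × {-76/3, -10, 8/5, 2⋅√11}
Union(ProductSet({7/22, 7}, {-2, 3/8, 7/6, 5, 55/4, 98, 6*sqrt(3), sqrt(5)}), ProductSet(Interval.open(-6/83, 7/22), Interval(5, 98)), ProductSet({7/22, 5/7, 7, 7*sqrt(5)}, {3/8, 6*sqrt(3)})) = Union(ProductSet({7/22, 7}, {-2, 3/8, 7/6, 5, 55/4, 98, 6*sqrt(3), sqrt(5)}), ProductSet({7/22, 5/7, 7, 7*sqrt(5)}, {3/8, 6*sqrt(3)}), ProductSet(Interval.open(-6/83, 7/22), Interval(5, 98)))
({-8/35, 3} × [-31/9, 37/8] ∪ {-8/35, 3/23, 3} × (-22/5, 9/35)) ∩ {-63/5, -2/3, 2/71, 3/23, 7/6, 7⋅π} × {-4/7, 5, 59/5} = {3/23} × {-4/7}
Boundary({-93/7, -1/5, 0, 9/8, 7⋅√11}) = {-93/7, -1/5, 0, 9/8, 7⋅√11}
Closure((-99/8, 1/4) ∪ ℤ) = ℤ ∪ [-99/8, 1/4]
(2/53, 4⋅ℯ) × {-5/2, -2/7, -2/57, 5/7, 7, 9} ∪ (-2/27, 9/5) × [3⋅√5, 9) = ((-2/27, 9/5) × [3⋅√5, 9)) ∪ ((2/53, 4⋅ℯ) × {-5/2, -2/7, -2/57, 5/7, 7, 9})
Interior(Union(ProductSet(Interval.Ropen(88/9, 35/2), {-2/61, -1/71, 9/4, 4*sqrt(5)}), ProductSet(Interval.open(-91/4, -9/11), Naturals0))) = EmptySet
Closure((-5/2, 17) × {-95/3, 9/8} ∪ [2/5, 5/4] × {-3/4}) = ([2/5, 5/4] × {-3/4}) ∪ ([-5/2, 17] × {-95/3, 9/8})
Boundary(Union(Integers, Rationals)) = Reals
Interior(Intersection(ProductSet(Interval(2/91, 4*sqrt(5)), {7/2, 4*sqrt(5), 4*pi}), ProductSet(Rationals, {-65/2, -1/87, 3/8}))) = EmptySet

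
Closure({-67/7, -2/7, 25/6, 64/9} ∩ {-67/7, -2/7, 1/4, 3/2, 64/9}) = {-67/7, -2/7, 64/9}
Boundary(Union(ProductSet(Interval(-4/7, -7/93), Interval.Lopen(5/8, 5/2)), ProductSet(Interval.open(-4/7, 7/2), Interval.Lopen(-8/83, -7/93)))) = Union(ProductSet({-4/7, -7/93}, Interval(5/8, 5/2)), ProductSet({-4/7, 7/2}, Interval(-8/83, -7/93)), ProductSet(Interval(-4/7, -7/93), {5/8, 5/2}), ProductSet(Interval(-4/7, 7/2), {-8/83, -7/93}))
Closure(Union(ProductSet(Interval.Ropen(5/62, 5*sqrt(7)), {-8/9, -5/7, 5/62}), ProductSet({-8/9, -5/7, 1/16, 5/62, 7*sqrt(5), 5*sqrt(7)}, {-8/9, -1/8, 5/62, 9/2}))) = Union(ProductSet({-8/9, -5/7, 1/16, 5/62, 7*sqrt(5), 5*sqrt(7)}, {-8/9, -1/8, 5/62, 9/2}), ProductSet(Interval(5/62, 5*sqrt(7)), {-8/9, -5/7, 5/62}))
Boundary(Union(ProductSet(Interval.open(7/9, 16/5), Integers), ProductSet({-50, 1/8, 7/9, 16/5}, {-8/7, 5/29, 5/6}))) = Union(ProductSet({-50, 1/8, 7/9, 16/5}, {-8/7, 5/29, 5/6}), ProductSet(Interval(7/9, 16/5), Integers))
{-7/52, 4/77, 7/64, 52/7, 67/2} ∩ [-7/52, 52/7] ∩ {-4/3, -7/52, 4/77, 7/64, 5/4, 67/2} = {-7/52, 4/77, 7/64}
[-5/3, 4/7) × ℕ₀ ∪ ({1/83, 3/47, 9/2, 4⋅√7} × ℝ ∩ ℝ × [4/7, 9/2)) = ([-5/3, 4/7) × ℕ₀) ∪ ({1/83, 3/47, 9/2, 4⋅√7} × [4/7, 9/2))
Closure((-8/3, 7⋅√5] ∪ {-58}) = {-58} ∪ [-8/3, 7⋅√5]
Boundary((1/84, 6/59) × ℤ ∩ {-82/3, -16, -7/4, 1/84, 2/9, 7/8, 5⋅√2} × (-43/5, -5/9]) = ∅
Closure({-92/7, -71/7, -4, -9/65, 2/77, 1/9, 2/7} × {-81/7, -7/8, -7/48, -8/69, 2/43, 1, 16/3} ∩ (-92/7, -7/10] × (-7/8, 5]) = {-71/7, -4} × {-7/48, -8/69, 2/43, 1}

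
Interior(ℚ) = ∅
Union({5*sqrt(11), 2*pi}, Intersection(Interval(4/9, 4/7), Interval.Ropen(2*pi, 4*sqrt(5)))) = {5*sqrt(11), 2*pi}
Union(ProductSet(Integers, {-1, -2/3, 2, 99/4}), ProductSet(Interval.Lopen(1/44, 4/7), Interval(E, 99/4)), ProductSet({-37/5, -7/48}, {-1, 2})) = Union(ProductSet({-37/5, -7/48}, {-1, 2}), ProductSet(Integers, {-1, -2/3, 2, 99/4}), ProductSet(Interval.Lopen(1/44, 4/7), Interval(E, 99/4)))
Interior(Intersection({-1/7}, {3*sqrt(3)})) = EmptySet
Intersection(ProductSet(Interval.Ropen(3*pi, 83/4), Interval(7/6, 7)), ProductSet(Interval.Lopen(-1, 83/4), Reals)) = ProductSet(Interval.Ropen(3*pi, 83/4), Interval(7/6, 7))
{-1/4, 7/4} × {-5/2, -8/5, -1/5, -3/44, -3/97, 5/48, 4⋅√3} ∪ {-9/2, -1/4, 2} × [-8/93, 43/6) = ({-9/2, -1/4, 2} × [-8/93, 43/6)) ∪ ({-1/4, 7/4} × {-5/2, -8/5, -1/5, -3/44, -3/97, 5/48, 4⋅√3})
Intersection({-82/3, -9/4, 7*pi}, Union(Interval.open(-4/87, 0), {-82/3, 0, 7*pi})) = {-82/3, 7*pi}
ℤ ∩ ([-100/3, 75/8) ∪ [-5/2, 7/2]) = {-33, -32, …, 9}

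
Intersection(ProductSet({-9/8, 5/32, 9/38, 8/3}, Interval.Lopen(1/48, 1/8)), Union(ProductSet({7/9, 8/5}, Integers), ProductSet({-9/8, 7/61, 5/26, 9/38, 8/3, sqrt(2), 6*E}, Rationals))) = ProductSet({-9/8, 9/38, 8/3}, Intersection(Interval.Lopen(1/48, 1/8), Rationals))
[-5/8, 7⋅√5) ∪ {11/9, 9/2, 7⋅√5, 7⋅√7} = [-5/8, 7⋅√5] ∪ {7⋅√7}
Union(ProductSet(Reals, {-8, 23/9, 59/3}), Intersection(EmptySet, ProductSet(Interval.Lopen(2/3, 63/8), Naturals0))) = ProductSet(Reals, {-8, 23/9, 59/3})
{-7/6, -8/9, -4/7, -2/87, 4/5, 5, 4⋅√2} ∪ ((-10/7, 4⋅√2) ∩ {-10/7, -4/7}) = {-7/6, -8/9, -4/7, -2/87, 4/5, 5, 4⋅√2}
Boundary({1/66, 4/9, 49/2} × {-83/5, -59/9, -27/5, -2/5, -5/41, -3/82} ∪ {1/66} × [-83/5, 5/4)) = ({1/66} × [-83/5, 5/4]) ∪ ({1/66, 4/9, 49/2} × {-83/5, -59/9, -27/5, -2/5, -5/41, -3/82})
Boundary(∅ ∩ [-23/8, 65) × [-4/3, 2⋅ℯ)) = ∅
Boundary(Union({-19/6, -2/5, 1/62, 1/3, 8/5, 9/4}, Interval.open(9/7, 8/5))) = {-19/6, -2/5, 1/62, 1/3, 9/7, 8/5, 9/4}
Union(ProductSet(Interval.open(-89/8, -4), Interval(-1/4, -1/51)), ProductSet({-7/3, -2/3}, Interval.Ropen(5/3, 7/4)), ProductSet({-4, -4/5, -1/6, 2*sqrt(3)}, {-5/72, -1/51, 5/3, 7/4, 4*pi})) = Union(ProductSet({-7/3, -2/3}, Interval.Ropen(5/3, 7/4)), ProductSet({-4, -4/5, -1/6, 2*sqrt(3)}, {-5/72, -1/51, 5/3, 7/4, 4*pi}), ProductSet(Interval.open(-89/8, -4), Interval(-1/4, -1/51)))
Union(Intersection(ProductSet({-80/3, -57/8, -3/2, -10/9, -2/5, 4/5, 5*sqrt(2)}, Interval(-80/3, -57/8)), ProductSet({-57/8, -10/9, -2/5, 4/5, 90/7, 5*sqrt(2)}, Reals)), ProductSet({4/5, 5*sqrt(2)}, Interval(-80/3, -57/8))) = ProductSet({-57/8, -10/9, -2/5, 4/5, 5*sqrt(2)}, Interval(-80/3, -57/8))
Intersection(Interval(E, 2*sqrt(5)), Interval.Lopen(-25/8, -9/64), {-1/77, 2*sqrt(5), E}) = EmptySet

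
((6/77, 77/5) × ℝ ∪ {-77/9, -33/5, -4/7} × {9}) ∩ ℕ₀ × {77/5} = {1, 2, …, 15} × {77/5}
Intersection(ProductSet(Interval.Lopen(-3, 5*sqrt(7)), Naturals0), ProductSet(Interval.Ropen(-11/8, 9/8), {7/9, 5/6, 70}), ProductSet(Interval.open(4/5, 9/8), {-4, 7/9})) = EmptySet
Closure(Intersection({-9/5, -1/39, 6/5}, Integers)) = EmptySet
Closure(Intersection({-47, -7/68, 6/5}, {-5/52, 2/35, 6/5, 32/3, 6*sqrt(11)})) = {6/5}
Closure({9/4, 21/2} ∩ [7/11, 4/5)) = ∅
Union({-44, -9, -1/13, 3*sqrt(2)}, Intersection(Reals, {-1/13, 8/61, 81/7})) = {-44, -9, -1/13, 8/61, 81/7, 3*sqrt(2)}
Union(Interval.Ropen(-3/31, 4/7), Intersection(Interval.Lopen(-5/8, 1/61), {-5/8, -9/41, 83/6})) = Union({-9/41}, Interval.Ropen(-3/31, 4/7))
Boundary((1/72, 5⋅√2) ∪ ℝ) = ∅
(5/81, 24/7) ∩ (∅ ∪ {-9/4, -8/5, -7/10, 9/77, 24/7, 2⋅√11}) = {9/77}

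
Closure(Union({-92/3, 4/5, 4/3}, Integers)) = Union({-92/3, 4/5, 4/3}, Integers)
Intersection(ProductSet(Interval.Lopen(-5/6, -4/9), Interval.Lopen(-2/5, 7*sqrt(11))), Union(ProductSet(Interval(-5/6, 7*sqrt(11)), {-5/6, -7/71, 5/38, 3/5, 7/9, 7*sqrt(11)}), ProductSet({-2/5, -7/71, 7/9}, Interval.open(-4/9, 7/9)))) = ProductSet(Interval.Lopen(-5/6, -4/9), {-7/71, 5/38, 3/5, 7/9, 7*sqrt(11)})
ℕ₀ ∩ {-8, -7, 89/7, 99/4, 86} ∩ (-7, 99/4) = ∅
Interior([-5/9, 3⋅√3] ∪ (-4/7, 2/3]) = (-4/7, 3⋅√3)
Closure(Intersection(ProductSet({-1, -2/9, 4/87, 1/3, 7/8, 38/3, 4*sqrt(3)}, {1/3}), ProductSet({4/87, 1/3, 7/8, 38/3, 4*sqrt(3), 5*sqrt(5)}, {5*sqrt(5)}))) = EmptySet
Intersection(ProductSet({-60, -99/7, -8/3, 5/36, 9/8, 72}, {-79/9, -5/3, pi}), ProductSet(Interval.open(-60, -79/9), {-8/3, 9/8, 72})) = EmptySet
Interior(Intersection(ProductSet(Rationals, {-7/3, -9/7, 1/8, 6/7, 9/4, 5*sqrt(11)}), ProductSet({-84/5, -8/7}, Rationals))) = EmptySet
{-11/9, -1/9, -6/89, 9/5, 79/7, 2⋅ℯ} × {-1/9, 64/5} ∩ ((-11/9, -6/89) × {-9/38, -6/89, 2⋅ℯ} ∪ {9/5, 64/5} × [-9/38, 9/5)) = {9/5} × {-1/9}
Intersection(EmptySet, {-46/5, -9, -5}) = EmptySet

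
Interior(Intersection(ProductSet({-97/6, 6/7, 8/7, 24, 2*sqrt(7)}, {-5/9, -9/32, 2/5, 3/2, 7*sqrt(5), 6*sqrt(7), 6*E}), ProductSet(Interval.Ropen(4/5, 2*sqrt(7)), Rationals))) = EmptySet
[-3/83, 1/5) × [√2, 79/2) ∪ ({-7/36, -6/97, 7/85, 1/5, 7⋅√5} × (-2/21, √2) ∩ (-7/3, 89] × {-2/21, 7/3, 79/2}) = [-3/83, 1/5) × [√2, 79/2)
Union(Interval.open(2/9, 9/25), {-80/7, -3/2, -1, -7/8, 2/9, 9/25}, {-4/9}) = Union({-80/7, -3/2, -1, -7/8, -4/9}, Interval(2/9, 9/25))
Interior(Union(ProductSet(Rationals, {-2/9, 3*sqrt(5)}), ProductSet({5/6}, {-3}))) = EmptySet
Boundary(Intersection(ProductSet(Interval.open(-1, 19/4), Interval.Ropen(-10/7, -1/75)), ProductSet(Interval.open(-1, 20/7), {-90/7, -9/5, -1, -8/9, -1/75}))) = ProductSet(Interval(-1, 20/7), {-1, -8/9})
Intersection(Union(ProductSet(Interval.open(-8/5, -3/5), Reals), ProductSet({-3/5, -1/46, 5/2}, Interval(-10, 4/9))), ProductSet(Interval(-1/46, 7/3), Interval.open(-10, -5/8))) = ProductSet({-1/46}, Interval.open(-10, -5/8))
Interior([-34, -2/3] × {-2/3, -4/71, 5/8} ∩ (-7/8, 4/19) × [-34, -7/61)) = ∅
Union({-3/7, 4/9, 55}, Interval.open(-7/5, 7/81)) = Union({4/9, 55}, Interval.open(-7/5, 7/81))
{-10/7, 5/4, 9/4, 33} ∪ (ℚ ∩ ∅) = {-10/7, 5/4, 9/4, 33}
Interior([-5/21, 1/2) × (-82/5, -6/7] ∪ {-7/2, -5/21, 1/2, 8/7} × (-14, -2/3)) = (-5/21, 1/2) × (-82/5, -6/7)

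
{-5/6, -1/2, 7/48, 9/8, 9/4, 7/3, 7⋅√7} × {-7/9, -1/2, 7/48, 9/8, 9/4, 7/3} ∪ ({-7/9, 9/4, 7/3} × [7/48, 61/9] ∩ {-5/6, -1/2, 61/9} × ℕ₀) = {-5/6, -1/2, 7/48, 9/8, 9/4, 7/3, 7⋅√7} × {-7/9, -1/2, 7/48, 9/8, 9/4, 7/3}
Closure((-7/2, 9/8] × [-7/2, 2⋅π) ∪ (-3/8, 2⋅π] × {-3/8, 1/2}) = ({-7/2, 9/8} × [-7/2, 2⋅π]) ∪ ([-7/2, 9/8] × {-7/2, 2⋅π}) ∪ ((-3/8, 2⋅π] × {-3/8, 1/2}) ∪ ((-7/2, 9/8] × [-7/2, 2⋅π))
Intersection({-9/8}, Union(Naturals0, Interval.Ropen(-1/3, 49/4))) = EmptySet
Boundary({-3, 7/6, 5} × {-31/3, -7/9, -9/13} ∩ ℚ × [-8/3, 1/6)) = {-3, 7/6, 5} × {-7/9, -9/13}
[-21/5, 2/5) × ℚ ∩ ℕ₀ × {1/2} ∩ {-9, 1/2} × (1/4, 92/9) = ∅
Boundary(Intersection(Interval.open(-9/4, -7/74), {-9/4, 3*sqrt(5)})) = EmptySet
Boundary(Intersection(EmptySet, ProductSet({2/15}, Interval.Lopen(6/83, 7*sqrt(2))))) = EmptySet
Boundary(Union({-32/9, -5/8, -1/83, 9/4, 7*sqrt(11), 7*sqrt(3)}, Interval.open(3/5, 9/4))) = {-32/9, -5/8, -1/83, 3/5, 9/4, 7*sqrt(11), 7*sqrt(3)}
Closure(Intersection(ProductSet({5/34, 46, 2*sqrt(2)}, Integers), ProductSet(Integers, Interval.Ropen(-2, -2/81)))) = ProductSet({46}, Range(-2, 0, 1))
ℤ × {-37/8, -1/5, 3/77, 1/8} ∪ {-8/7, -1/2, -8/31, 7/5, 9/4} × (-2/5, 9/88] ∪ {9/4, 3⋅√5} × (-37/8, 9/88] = (ℤ × {-37/8, -1/5, 3/77, 1/8}) ∪ ({-8/7, -1/2, -8/31, 7/5, 9/4} × (-2/5, 9/88]) ∪ ({9/4, 3⋅√5} × (-37/8, 9/88])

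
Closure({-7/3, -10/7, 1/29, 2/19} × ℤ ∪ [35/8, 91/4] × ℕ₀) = ({-7/3, -10/7, 1/29, 2/19} × ℤ) ∪ ([35/8, 91/4] × ℕ₀)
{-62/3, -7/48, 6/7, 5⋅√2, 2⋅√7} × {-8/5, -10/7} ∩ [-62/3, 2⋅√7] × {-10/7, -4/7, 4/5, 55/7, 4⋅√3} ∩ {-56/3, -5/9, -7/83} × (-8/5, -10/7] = ∅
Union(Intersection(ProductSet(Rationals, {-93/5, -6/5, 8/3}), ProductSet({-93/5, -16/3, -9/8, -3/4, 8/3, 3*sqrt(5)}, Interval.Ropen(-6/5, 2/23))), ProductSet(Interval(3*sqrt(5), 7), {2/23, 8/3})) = Union(ProductSet({-93/5, -16/3, -9/8, -3/4, 8/3}, {-6/5}), ProductSet(Interval(3*sqrt(5), 7), {2/23, 8/3}))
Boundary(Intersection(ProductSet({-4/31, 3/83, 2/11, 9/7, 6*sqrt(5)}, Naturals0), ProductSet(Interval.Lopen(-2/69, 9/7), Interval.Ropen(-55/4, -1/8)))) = EmptySet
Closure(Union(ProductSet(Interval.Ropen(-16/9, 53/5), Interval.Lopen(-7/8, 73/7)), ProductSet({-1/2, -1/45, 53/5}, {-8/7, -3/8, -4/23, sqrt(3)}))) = Union(ProductSet({-16/9, 53/5}, Interval(-7/8, 73/7)), ProductSet({-1/2, -1/45, 53/5}, {-8/7, -3/8, -4/23, sqrt(3)}), ProductSet(Interval(-16/9, 53/5), {-7/8, 73/7}), ProductSet(Interval.Ropen(-16/9, 53/5), Interval.Lopen(-7/8, 73/7)))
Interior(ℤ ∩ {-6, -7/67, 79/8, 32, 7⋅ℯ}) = ∅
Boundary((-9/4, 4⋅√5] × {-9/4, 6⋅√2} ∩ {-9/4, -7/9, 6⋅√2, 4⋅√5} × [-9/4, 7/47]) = {-7/9, 6⋅√2, 4⋅√5} × {-9/4}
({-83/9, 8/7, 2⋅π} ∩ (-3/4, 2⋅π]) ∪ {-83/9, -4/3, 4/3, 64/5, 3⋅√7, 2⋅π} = {-83/9, -4/3, 8/7, 4/3, 64/5, 3⋅√7, 2⋅π}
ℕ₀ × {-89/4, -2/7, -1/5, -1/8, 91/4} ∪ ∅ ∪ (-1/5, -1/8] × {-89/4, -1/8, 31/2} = (ℕ₀ × {-89/4, -2/7, -1/5, -1/8, 91/4}) ∪ ((-1/5, -1/8] × {-89/4, -1/8, 31/2})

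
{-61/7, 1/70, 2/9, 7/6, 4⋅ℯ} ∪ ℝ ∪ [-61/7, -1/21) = (-∞, ∞)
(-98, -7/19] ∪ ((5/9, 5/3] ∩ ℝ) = (-98, -7/19] ∪ (5/9, 5/3]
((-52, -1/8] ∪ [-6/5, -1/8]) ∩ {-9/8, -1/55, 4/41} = {-9/8}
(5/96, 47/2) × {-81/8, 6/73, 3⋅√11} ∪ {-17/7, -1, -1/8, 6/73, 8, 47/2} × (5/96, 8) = ({-17/7, -1, -1/8, 6/73, 8, 47/2} × (5/96, 8)) ∪ ((5/96, 47/2) × {-81/8, 6/73, 3⋅√11})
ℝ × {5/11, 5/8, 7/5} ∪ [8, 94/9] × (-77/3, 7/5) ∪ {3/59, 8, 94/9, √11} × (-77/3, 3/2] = (ℝ × {5/11, 5/8, 7/5}) ∪ ([8, 94/9] × (-77/3, 7/5)) ∪ ({3/59, 8, 94/9, √11} × (-77/3, 3/2])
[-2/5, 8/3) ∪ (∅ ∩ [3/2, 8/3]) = [-2/5, 8/3)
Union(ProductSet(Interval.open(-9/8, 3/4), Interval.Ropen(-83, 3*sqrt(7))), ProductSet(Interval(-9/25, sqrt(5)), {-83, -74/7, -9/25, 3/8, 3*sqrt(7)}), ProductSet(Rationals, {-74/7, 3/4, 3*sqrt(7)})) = Union(ProductSet(Interval.open(-9/8, 3/4), Interval.Ropen(-83, 3*sqrt(7))), ProductSet(Interval(-9/25, sqrt(5)), {-83, -74/7, -9/25, 3/8, 3*sqrt(7)}), ProductSet(Rationals, {-74/7, 3/4, 3*sqrt(7)}))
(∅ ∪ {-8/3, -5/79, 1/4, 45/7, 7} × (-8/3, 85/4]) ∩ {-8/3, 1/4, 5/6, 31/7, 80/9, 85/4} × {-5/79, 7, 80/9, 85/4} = {-8/3, 1/4} × {-5/79, 7, 80/9, 85/4}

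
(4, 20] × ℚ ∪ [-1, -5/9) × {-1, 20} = ((4, 20] × ℚ) ∪ ([-1, -5/9) × {-1, 20})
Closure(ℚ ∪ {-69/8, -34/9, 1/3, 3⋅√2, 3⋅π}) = ℝ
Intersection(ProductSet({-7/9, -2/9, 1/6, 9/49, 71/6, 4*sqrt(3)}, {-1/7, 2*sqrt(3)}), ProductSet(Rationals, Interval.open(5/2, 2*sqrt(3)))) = EmptySet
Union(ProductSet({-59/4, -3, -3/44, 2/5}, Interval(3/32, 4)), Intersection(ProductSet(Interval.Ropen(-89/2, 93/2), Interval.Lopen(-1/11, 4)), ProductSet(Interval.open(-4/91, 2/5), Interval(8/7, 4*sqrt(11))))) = Union(ProductSet({-59/4, -3, -3/44, 2/5}, Interval(3/32, 4)), ProductSet(Interval.open(-4/91, 2/5), Interval(8/7, 4)))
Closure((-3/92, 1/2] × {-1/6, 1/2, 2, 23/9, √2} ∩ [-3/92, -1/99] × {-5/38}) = ∅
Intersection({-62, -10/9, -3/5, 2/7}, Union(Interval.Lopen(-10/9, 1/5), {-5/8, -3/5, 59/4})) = {-3/5}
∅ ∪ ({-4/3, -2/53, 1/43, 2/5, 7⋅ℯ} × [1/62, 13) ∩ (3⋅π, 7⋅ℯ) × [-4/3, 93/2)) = ∅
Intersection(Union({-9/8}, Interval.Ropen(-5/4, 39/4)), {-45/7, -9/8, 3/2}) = {-9/8, 3/2}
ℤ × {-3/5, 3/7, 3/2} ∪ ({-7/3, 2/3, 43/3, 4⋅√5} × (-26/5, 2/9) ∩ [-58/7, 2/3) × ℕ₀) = (ℤ × {-3/5, 3/7, 3/2}) ∪ ({-7/3} × {0})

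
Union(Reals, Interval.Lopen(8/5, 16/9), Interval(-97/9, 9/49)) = Interval(-oo, oo)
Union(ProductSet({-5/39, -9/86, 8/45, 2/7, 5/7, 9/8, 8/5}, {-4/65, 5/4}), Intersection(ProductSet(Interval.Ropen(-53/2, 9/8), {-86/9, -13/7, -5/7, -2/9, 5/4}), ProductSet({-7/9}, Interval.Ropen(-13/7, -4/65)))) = Union(ProductSet({-7/9}, {-13/7, -5/7, -2/9}), ProductSet({-5/39, -9/86, 8/45, 2/7, 5/7, 9/8, 8/5}, {-4/65, 5/4}))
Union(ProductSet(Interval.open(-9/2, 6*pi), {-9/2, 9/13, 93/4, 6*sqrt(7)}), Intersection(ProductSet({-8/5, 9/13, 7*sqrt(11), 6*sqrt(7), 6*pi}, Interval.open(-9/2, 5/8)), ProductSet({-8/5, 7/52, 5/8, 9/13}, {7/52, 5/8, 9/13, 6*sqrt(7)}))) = Union(ProductSet({-8/5, 9/13}, {7/52}), ProductSet(Interval.open(-9/2, 6*pi), {-9/2, 9/13, 93/4, 6*sqrt(7)}))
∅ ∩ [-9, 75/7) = ∅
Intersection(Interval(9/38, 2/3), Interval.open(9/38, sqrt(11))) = Interval.Lopen(9/38, 2/3)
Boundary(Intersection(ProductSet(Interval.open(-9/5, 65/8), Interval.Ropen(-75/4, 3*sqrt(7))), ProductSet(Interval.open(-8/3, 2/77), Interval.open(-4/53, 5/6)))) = Union(ProductSet({-9/5, 2/77}, Interval(-4/53, 5/6)), ProductSet(Interval(-9/5, 2/77), {-4/53, 5/6}))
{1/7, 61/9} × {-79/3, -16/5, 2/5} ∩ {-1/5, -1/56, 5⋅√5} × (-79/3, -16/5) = ∅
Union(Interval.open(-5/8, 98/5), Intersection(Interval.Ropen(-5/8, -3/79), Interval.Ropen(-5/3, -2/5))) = Interval.Ropen(-5/8, 98/5)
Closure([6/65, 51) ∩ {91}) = ∅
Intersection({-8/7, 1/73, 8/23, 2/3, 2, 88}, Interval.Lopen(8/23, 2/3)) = {2/3}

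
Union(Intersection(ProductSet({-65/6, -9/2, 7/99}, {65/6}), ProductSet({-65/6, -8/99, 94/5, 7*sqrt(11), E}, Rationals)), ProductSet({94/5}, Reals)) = Union(ProductSet({-65/6}, {65/6}), ProductSet({94/5}, Reals))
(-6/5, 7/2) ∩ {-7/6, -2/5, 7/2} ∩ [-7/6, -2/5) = {-7/6}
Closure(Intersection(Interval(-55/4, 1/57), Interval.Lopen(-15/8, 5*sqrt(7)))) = Interval(-15/8, 1/57)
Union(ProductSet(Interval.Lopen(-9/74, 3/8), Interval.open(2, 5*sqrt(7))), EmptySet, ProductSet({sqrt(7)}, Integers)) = Union(ProductSet({sqrt(7)}, Integers), ProductSet(Interval.Lopen(-9/74, 3/8), Interval.open(2, 5*sqrt(7))))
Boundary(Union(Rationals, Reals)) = EmptySet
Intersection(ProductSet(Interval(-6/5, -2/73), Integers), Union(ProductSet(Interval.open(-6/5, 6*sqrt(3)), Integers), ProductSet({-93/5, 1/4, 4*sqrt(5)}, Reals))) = ProductSet(Interval.Lopen(-6/5, -2/73), Integers)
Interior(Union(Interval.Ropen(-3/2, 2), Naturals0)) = Union(Complement(Interval.Lopen(-3/2, 2), Complement(Naturals0, Interval.open(-3/2, 2))), Complement(Naturals0, Union(Complement(Naturals0, Interval.open(-3/2, 2)), {-3/2})), Complement(Range(0, 3, 1), Complement(Naturals0, Interval.open(-3/2, 2))), Complement(Range(0, 3, 1), Union(Complement(Naturals0, Interval.open(-3/2, 2)), {-3/2})))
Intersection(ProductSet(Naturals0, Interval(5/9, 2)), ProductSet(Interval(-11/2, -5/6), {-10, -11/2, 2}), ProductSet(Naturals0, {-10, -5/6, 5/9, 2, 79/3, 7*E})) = EmptySet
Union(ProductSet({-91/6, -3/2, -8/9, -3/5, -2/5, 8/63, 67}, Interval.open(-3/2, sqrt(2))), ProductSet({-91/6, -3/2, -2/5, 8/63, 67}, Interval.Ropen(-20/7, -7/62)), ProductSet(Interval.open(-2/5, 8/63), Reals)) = Union(ProductSet({-91/6, -3/2, -2/5, 8/63, 67}, Interval.Ropen(-20/7, -7/62)), ProductSet({-91/6, -3/2, -8/9, -3/5, -2/5, 8/63, 67}, Interval.open(-3/2, sqrt(2))), ProductSet(Interval.open(-2/5, 8/63), Reals))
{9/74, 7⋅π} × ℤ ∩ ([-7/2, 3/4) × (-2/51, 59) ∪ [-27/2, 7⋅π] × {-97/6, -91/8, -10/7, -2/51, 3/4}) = {9/74} × {0, 1, …, 58}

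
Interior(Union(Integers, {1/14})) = EmptySet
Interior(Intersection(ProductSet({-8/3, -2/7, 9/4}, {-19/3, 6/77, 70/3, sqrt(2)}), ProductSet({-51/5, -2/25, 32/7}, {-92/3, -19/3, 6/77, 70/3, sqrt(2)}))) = EmptySet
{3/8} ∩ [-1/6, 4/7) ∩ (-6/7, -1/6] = ∅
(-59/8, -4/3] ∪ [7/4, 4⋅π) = (-59/8, -4/3] ∪ [7/4, 4⋅π)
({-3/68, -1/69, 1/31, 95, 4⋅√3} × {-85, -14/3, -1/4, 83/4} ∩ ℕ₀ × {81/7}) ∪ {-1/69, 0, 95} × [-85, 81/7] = {-1/69, 0, 95} × [-85, 81/7]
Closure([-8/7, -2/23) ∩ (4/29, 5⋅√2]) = ∅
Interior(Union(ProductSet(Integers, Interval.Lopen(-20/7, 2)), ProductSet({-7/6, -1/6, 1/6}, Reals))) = EmptySet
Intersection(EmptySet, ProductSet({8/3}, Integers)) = EmptySet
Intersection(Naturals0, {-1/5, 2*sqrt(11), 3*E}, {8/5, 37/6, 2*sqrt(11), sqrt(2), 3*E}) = EmptySet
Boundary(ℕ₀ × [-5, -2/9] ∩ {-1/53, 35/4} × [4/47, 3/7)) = ∅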